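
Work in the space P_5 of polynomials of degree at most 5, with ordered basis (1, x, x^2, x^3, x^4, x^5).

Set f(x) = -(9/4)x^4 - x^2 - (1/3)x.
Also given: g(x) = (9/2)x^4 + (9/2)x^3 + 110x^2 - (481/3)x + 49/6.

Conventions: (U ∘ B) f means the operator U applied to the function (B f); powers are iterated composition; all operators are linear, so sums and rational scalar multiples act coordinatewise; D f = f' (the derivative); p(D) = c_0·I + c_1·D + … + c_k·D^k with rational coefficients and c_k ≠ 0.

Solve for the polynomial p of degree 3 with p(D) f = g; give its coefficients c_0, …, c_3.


p(D) = -2·I − (1/2)·D − 4·D^2 + 3·D^3, i.e. c_0 = -2, c_1 = -1/2, c_2 = -4, c_3 = 3

D^0 f = -(9/4)x^4 - x^2 - (1/3)x
D^1 f = -9x^3 - 2x - 1/3
D^2 f = -27x^2 - 2
D^3 f = -54x
matching coefficients of g against c_0 f + c_1 Df + … from the top degree down determines the c_i
solution: c_0 = -2, c_1 = -1/2, c_2 = -4, c_3 = 3


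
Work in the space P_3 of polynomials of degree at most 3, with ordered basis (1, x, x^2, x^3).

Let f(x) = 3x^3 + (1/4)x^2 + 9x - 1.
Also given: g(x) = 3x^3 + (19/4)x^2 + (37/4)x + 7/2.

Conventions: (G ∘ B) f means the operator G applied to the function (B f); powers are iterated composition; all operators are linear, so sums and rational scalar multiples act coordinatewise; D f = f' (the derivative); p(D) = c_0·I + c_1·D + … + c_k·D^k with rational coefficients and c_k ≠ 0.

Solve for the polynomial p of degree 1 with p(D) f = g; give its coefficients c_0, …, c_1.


D^0 f = 3x^3 + (1/4)x^2 + 9x - 1
D^1 f = 9x^2 + (1/2)x + 9
matching coefficients of g against c_0 f + c_1 Df + … from the top degree down determines the c_i
solution: c_0 = 1, c_1 = 1/2

c_0 = 1, c_1 = 1/2


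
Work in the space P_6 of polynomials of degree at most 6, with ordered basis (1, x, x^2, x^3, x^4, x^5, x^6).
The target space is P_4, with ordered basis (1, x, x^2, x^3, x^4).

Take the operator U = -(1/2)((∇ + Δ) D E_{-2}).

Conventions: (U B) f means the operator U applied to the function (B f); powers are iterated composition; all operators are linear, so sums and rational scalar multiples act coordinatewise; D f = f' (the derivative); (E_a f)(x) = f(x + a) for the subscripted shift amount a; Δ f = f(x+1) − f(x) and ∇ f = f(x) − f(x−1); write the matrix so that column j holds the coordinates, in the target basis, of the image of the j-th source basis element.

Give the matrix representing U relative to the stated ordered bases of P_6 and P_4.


the matrix is [[0, 0, -2, 12, -52, 200, -726]; [0, 0, 0, -6, 48, -260, 1200]; [0, 0, 0, 0, -12, 120, -780]; [0, 0, 0, 0, 0, -20, 240]; [0, 0, 0, 0, 0, 0, -30]] (rows listed top to bottom)

image of 1: 0
image of x: 0
image of x^2: -2
image of x^3: -6x + 12
image of x^4: -12x^2 + 48x - 52
image of x^5: -20x^3 + 120x^2 - 260x + 200
image of x^6: -30x^4 + 240x^3 - 780x^2 + 1200x - 726
each image's coordinates form column j of the matrix


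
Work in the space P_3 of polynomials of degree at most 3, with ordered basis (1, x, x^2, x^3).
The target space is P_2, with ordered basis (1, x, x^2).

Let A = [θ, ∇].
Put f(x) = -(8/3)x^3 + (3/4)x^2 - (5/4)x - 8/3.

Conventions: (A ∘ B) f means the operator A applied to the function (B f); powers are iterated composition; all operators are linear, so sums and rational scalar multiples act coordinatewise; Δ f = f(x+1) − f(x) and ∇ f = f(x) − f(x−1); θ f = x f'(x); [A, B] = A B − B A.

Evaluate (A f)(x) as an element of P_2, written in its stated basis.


the image equals g(x) = 8x^2 - (35/2)x + 43/4

∇ f = -8x^2 + (19/2)x - 14/3
θ ∇ f = -16x^2 + (19/2)x
θ f = -8x^3 + (3/2)x^2 - (5/4)x
∇ θ f = -24x^2 + 27x - 43/4
[θ, ∇] f = 8x^2 - (35/2)x + 43/4


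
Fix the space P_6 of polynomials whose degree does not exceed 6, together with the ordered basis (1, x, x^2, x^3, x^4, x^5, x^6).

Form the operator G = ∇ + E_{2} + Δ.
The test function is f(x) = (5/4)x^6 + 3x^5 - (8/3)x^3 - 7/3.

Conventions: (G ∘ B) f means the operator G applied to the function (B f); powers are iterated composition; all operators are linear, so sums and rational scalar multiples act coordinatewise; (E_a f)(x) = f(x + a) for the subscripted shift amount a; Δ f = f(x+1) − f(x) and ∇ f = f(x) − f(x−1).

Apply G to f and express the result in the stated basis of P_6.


g(x) = (5/4)x^6 + 33x^5 + 135x^4 + (1102/3)x^3 + 568x^2 + 463x + 153

∇ f = (15/2)x^5 - (15/4)x^4 - 5x^3 + (13/4)x^2 + (1/2)x - 11/12
E_{2} f = (5/4)x^6 + 18x^5 + 105x^4 + (952/3)x^3 + 524x^2 + 448x + 457/3
Δ f = (15/2)x^5 + (135/4)x^4 + 55x^3 + (163/4)x^2 + (29/2)x + 19/12
(∇ + E_{2} + Δ) f = (5/4)x^6 + 33x^5 + 135x^4 + (1102/3)x^3 + 568x^2 + 463x + 153


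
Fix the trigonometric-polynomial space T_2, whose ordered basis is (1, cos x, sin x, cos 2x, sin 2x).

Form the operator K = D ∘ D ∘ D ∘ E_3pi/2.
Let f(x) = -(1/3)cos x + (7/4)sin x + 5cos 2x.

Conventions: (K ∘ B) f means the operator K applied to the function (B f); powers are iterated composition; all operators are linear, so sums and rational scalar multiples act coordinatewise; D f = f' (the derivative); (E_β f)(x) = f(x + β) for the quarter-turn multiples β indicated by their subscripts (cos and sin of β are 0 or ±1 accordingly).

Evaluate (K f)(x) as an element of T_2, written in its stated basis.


the image equals g(x) = (1/3)cos x - (7/4)sin x - 40sin 2x

E_3pi/2 f = -(7/4)cos x - (1/3)sin x - 5cos 2x
D E_3pi/2 f = -(1/3)cos x + (7/4)sin x + 10sin 2x
D D E_3pi/2 f = (7/4)cos x + (1/3)sin x + 20cos 2x
D (D ∘ D ∘ E_3pi/2) f = (1/3)cos x - (7/4)sin x - 40sin 2x


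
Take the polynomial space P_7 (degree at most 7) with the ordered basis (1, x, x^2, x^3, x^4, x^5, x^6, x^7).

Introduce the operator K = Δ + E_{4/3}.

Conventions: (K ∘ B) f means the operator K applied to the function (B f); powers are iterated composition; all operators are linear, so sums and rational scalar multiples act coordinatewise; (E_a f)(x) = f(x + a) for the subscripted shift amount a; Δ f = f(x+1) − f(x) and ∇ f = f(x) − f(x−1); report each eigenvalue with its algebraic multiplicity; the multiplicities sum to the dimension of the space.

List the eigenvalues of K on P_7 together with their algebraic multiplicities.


image of 1: 1
image of x: x + 7/3
image of x^2: x^2 + (14/3)x + 25/9
image of x^3: x^3 + 7x^2 + (25/3)x + 91/27
image of x^4: x^4 + (28/3)x^3 + (50/3)x^2 + (364/27)x + 337/81
image of x^5: x^5 + (35/3)x^4 + (250/9)x^3 + (910/27)x^2 + (1685/81)x + 1267/243
image of x^6: x^6 + 14x^5 + (125/3)x^4 + (1820/27)x^3 + (1685/27)x^2 + (2534/81)x + 4825/729
image of x^7: x^7 + (49/3)x^6 + (175/3)x^5 + (3185/27)x^4 + (11795/81)x^3 + (8869/81)x^2 + (33775/729)x + 18571/2187
the matrix is upper triangular; its diagonal is (1, 1, 1, 1, 1, 1, 1, 1)
for a triangular matrix the eigenvalues are the diagonal entries, with algebraic multiplicity their repetition count

λ = 1 (multiplicity 8)


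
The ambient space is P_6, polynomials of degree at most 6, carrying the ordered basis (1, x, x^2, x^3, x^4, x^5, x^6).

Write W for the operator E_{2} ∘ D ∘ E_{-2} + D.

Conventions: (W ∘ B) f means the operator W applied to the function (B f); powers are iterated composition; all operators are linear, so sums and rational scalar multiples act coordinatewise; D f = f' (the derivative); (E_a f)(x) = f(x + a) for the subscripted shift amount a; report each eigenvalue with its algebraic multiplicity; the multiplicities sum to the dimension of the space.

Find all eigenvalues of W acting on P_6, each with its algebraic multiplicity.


λ = 0 (multiplicity 7)

image of 1: 0
image of x: 2
image of x^2: 4x
image of x^3: 6x^2
image of x^4: 8x^3
image of x^5: 10x^4
image of x^6: 12x^5
the matrix is upper triangular; its diagonal is (0, 0, 0, 0, 0, 0, 0)
for a triangular matrix the eigenvalues are the diagonal entries, with algebraic multiplicity their repetition count


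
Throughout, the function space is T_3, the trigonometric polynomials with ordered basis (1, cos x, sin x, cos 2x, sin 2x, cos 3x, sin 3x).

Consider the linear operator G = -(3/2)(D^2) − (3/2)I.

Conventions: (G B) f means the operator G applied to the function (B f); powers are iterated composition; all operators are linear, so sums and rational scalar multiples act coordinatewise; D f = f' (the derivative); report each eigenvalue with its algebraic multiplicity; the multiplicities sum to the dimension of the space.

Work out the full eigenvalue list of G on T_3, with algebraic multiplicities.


λ = -3/2 (multiplicity 1), λ = 0 (multiplicity 2), λ = 9/2 (multiplicity 2), λ = 12 (multiplicity 2)

image of 1: -3/2
image of cos x: 0
image of sin x: 0
image of cos 2x: (9/2)cos 2x
image of sin 2x: (9/2)sin 2x
image of cos 3x: 12cos 3x
image of sin 3x: 12sin 3x
the matrix is diagonal; its diagonal is (-3/2, 0, 0, 9/2, 9/2, 12, 12)
for a triangular matrix the eigenvalues are the diagonal entries, with algebraic multiplicity their repetition count


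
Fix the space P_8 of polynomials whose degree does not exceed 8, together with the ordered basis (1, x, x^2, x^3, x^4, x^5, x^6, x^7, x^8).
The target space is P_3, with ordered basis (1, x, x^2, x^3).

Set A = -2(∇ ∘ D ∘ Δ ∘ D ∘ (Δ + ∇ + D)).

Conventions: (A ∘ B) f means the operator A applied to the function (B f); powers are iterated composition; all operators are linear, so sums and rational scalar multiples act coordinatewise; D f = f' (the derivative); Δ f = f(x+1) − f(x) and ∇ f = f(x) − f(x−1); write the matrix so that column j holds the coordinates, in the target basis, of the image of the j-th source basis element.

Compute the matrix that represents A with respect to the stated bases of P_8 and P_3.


the matrix is [[0, 0, 0, 0, 0, -720, 0, -5880, 0]; [0, 0, 0, 0, 0, 0, -4320, 0, -47040]; [0, 0, 0, 0, 0, 0, 0, -15120, 0]; [0, 0, 0, 0, 0, 0, 0, 0, -40320]] (rows listed top to bottom)

image of 1: 0
image of x: 0
image of x^2: 0
image of x^3: 0
image of x^4: 0
image of x^5: -720
image of x^6: -4320x
image of x^7: -15120x^2 - 5880
image of x^8: -40320x^3 - 47040x
each image's coordinates form column j of the matrix


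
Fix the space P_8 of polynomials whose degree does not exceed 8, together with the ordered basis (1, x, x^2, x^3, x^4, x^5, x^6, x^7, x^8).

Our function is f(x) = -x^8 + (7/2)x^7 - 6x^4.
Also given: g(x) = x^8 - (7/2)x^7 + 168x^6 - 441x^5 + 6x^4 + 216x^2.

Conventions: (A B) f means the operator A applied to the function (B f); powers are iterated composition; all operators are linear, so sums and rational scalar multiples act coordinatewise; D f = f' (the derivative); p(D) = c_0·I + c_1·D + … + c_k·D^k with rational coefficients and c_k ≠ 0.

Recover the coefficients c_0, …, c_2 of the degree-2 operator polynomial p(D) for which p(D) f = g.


p(D) = -I − 3·D^2, i.e. c_0 = -1, c_1 = 0, c_2 = -3

D^0 f = -x^8 + (7/2)x^7 - 6x^4
D^1 f = -8x^7 + (49/2)x^6 - 24x^3
D^2 f = -56x^6 + 147x^5 - 72x^2
matching coefficients of g against c_0 f + c_1 Df + … from the top degree down determines the c_i
solution: c_0 = -1, c_1 = 0, c_2 = -3


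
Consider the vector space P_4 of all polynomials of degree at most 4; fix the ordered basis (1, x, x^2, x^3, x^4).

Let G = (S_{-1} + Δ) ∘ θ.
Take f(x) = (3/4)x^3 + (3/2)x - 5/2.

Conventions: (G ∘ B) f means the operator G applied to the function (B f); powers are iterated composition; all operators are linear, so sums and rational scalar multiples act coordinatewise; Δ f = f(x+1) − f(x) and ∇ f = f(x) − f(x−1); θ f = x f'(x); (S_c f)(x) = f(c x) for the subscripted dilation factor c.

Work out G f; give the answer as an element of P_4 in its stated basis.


θ f = (9/4)x^3 + (3/2)x
S_{-1} θ f = -(9/4)x^3 - (3/2)x
Δ θ f = (27/4)x^2 + (27/4)x + 15/4
(S_{-1} + Δ) θ f = -(9/4)x^3 + (27/4)x^2 + (21/4)x + 15/4

g(x) = -(9/4)x^3 + (27/4)x^2 + (21/4)x + 15/4


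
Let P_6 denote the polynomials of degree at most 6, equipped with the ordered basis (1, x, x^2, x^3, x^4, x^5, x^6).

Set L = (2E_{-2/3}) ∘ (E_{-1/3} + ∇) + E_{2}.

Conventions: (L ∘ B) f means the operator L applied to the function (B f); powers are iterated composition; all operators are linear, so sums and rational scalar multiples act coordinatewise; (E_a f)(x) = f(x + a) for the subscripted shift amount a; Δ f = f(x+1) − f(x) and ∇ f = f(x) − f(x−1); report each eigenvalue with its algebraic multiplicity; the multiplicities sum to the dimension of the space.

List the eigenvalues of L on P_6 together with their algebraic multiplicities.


λ = 3 (multiplicity 7)

image of 1: 3
image of x: 3x + 2
image of x^2: 3x^2 + 4x + 4/3
image of x^3: 3x^3 + 6x^2 + 4x + 44/3
image of x^4: 3x^4 + 8x^3 + 8x^2 + (176/3)x + 80/27
image of x^5: 3x^5 + 10x^4 + (40/3)x^3 + (440/3)x^2 + (400/27)x + 4492/81
image of x^6: 3x^6 + 12x^5 + 20x^4 + (880/3)x^3 + (400/9)x^2 + (8984/27)x + 1888/81
the matrix is upper triangular; its diagonal is (3, 3, 3, 3, 3, 3, 3)
for a triangular matrix the eigenvalues are the diagonal entries, with algebraic multiplicity their repetition count


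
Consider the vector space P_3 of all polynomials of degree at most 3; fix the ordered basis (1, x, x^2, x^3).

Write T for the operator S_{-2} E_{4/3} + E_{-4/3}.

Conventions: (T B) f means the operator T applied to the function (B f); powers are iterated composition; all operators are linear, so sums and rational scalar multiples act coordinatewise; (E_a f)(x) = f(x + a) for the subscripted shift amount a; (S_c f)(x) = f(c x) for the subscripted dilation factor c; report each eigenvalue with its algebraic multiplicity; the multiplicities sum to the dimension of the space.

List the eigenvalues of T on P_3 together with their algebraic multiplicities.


λ = -7 (multiplicity 1), λ = -1 (multiplicity 1), λ = 2 (multiplicity 1), λ = 5 (multiplicity 1)

image of 1: 2
image of x: -x
image of x^2: 5x^2 - 8x + 32/9
image of x^3: -7x^3 + 12x^2 - (16/3)x
the matrix is upper triangular; its diagonal is (2, -1, 5, -7)
for a triangular matrix the eigenvalues are the diagonal entries, with algebraic multiplicity their repetition count


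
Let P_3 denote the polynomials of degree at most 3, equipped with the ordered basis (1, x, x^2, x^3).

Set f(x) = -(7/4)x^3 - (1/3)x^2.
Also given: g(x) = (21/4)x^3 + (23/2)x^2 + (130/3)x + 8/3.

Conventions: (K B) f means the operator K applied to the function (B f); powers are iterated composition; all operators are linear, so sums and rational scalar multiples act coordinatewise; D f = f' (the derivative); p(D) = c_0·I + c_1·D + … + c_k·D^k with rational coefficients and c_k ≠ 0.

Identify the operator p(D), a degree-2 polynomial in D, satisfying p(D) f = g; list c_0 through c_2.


p(D) = -3·I − 2·D − 4·D^2, i.e. c_0 = -3, c_1 = -2, c_2 = -4

D^0 f = -(7/4)x^3 - (1/3)x^2
D^1 f = -(21/4)x^2 - (2/3)x
D^2 f = -(21/2)x - 2/3
matching coefficients of g against c_0 f + c_1 Df + … from the top degree down determines the c_i
solution: c_0 = -3, c_1 = -2, c_2 = -4


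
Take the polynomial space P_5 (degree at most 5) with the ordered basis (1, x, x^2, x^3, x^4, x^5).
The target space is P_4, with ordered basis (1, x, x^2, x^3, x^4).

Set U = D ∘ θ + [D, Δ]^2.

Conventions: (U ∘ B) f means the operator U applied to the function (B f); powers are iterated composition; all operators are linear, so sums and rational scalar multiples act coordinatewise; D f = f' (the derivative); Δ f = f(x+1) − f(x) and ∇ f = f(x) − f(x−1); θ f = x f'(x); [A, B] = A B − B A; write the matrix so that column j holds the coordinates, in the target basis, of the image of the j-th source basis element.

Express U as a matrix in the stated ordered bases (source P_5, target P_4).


image of 1: 0
image of x: 1
image of x^2: 4x
image of x^3: 9x^2
image of x^4: 16x^3
image of x^5: 25x^4
each image's coordinates form column j of the matrix

the matrix is [[0, 1, 0, 0, 0, 0]; [0, 0, 4, 0, 0, 0]; [0, 0, 0, 9, 0, 0]; [0, 0, 0, 0, 16, 0]; [0, 0, 0, 0, 0, 25]] (rows listed top to bottom)


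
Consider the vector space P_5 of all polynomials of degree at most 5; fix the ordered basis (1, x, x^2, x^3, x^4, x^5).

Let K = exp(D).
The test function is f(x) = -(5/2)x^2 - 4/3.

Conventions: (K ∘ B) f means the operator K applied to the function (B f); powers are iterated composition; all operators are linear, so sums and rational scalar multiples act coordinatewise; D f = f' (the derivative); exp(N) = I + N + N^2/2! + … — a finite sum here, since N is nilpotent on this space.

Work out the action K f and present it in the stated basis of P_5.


order-1 term: -5x
order-2 term: -5/2
the series for exp(D) f terminates at order 2
exp(D) f = -(5/2)x^2 - 5x - 23/6

the result is g(x) = -(5/2)x^2 - 5x - 23/6


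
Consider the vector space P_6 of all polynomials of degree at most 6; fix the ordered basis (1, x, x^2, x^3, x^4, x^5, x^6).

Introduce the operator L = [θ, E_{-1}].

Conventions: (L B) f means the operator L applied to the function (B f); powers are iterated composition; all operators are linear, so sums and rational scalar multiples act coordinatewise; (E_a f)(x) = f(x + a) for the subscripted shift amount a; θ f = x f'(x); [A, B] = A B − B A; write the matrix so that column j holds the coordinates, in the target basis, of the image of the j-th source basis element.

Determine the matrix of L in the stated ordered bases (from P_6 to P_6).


image of 1: 0
image of x: 1
image of x^2: 2x - 2
image of x^3: 3x^2 - 6x + 3
image of x^4: 4x^3 - 12x^2 + 12x - 4
image of x^5: 5x^4 - 20x^3 + 30x^2 - 20x + 5
image of x^6: 6x^5 - 30x^4 + 60x^3 - 60x^2 + 30x - 6
each image's coordinates form column j of the matrix

the matrix is [[0, 1, -2, 3, -4, 5, -6]; [0, 0, 2, -6, 12, -20, 30]; [0, 0, 0, 3, -12, 30, -60]; [0, 0, 0, 0, 4, -20, 60]; [0, 0, 0, 0, 0, 5, -30]; [0, 0, 0, 0, 0, 0, 6]; [0, 0, 0, 0, 0, 0, 0]] (rows listed top to bottom)


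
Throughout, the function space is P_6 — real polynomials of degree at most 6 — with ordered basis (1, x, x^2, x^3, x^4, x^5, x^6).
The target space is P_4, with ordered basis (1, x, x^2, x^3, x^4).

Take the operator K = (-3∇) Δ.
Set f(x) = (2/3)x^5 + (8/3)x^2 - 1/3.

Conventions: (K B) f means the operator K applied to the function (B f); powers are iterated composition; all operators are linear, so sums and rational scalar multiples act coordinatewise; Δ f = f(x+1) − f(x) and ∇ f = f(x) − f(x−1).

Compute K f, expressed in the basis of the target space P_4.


Δ f = (10/3)x^4 + (20/3)x^3 + (20/3)x^2 + (26/3)x + 10/3
∇ Δ f = (40/3)x^3 + (20/3)x + 16/3
(-3∇) Δ f = -40x^3 - 20x - 16

the result is g(x) = -40x^3 - 20x - 16


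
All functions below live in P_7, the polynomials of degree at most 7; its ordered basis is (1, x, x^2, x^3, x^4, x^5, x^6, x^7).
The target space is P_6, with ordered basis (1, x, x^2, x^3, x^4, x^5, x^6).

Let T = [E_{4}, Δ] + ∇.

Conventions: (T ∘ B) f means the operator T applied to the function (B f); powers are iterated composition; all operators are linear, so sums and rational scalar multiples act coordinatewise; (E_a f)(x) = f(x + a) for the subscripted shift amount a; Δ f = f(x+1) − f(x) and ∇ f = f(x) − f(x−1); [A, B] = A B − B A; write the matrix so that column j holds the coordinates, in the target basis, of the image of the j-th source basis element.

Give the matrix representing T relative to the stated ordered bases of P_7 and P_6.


image of 1: 0
image of x: 1
image of x^2: 2x - 1
image of x^3: 3x^2 - 3x + 1
image of x^4: 4x^3 - 6x^2 + 4x - 1
image of x^5: 5x^4 - 10x^3 + 10x^2 - 5x + 1
image of x^6: 6x^5 - 15x^4 + 20x^3 - 15x^2 + 6x - 1
image of x^7: 7x^6 - 21x^5 + 35x^4 - 35x^3 + 21x^2 - 7x + 1
each image's coordinates form column j of the matrix

the matrix is [[0, 1, -1, 1, -1, 1, -1, 1]; [0, 0, 2, -3, 4, -5, 6, -7]; [0, 0, 0, 3, -6, 10, -15, 21]; [0, 0, 0, 0, 4, -10, 20, -35]; [0, 0, 0, 0, 0, 5, -15, 35]; [0, 0, 0, 0, 0, 0, 6, -21]; [0, 0, 0, 0, 0, 0, 0, 7]] (rows listed top to bottom)


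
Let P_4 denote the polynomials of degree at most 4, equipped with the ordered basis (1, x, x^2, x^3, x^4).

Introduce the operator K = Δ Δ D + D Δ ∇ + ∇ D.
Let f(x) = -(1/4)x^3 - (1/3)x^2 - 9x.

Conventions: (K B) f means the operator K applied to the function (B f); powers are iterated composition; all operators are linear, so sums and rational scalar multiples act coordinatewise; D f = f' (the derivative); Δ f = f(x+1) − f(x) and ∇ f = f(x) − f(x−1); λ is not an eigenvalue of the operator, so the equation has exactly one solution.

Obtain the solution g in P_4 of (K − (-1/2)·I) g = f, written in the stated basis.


write g with unknown coordinates in the stated basis and equate coefficients in (K − (-1/2)·I) g = f
solving from the highest basis element down gives g = -(1/2)x^3 - (2/3)x^2 - 12x + 35/3
check: K g = -3x - 35/6
so K g − (-1/2)·g = -(1/4)x^3 - (1/3)x^2 - 9x = f ✓

the result is g(x) = -(1/2)x^3 - (2/3)x^2 - 12x + 35/3


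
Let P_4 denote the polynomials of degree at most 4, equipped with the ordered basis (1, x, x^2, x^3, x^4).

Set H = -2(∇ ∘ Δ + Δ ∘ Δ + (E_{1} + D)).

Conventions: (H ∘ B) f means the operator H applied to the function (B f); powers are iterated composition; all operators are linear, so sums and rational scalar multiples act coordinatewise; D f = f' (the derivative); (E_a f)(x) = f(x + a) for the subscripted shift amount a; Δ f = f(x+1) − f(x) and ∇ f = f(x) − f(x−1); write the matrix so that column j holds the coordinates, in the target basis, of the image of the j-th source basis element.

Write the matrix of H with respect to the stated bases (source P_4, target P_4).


image of 1: -2
image of x: -2x - 4
image of x^2: -2x^2 - 8x - 10
image of x^3: -2x^3 - 12x^2 - 30x - 14
image of x^4: -2x^4 - 16x^3 - 60x^2 - 56x - 34
each image's coordinates form column j of the matrix

the matrix is [[-2, -4, -10, -14, -34]; [0, -2, -8, -30, -56]; [0, 0, -2, -12, -60]; [0, 0, 0, -2, -16]; [0, 0, 0, 0, -2]] (rows listed top to bottom)


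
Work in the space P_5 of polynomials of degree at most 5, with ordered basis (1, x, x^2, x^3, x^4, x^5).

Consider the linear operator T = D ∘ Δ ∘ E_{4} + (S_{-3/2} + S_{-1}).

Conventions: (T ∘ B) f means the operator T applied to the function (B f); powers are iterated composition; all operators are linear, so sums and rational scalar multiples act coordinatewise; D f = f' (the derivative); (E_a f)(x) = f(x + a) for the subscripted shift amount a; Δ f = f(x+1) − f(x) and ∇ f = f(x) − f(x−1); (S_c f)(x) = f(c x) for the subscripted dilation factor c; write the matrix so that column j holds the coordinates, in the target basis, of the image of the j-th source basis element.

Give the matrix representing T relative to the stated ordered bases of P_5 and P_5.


image of 1: 2
image of x: -(5/2)x
image of x^2: (13/4)x^2 + 2
image of x^3: -(35/8)x^3 + 6x + 27
image of x^4: (97/16)x^4 + 12x^2 + 108x + 244
image of x^5: -(275/32)x^5 + 20x^3 + 270x^2 + 1220x + 1845
each image's coordinates form column j of the matrix

the matrix is [[2, 0, 2, 27, 244, 1845]; [0, -5/2, 0, 6, 108, 1220]; [0, 0, 13/4, 0, 12, 270]; [0, 0, 0, -35/8, 0, 20]; [0, 0, 0, 0, 97/16, 0]; [0, 0, 0, 0, 0, -275/32]] (rows listed top to bottom)


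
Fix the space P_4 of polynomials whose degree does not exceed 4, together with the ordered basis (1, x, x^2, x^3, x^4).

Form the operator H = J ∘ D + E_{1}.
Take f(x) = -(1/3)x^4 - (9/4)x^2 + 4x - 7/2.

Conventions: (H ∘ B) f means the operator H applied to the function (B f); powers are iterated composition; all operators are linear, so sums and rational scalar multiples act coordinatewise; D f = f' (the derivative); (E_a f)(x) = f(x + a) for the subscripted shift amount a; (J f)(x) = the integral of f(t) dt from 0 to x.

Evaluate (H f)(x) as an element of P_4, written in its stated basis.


g(x) = -(2/3)x^4 - (4/3)x^3 - (13/2)x^2 + (13/6)x - 25/12

D f = -(4/3)x^3 - (9/2)x + 4
J D f = -(1/3)x^4 - (9/4)x^2 + 4x
E_{1} f = -(1/3)x^4 - (4/3)x^3 - (17/4)x^2 - (11/6)x - 25/12
(J ∘ D + E_{1}) f = -(2/3)x^4 - (4/3)x^3 - (13/2)x^2 + (13/6)x - 25/12


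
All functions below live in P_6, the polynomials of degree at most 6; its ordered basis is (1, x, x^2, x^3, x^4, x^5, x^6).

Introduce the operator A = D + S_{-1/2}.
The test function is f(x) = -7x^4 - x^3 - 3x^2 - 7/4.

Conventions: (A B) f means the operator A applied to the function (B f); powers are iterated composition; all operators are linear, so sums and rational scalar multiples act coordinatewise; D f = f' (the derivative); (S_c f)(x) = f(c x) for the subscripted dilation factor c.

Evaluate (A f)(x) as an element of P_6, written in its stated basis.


D f = -28x^3 - 3x^2 - 6x
S_{-1/2} f = -(7/16)x^4 + (1/8)x^3 - (3/4)x^2 - 7/4
(D + S_{-1/2}) f = -(7/16)x^4 - (223/8)x^3 - (15/4)x^2 - 6x - 7/4

the result is g(x) = -(7/16)x^4 - (223/8)x^3 - (15/4)x^2 - 6x - 7/4


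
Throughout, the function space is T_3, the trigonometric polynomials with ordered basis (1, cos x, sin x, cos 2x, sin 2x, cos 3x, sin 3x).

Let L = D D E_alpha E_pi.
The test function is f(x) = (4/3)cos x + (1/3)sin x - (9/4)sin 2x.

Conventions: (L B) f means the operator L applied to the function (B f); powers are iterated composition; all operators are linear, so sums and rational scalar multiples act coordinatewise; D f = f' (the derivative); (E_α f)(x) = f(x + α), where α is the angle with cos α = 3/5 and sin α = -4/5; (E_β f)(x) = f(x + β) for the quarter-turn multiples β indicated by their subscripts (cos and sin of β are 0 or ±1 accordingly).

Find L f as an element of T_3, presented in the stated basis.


E_pi f = -(4/3)cos x - (1/3)sin x - (9/4)sin 2x
E_alpha E_pi f = -(8/15)cos x - (19/15)sin x + (54/25)cos 2x + (63/100)sin 2x
D E_alpha E_pi f = -(19/15)cos x + (8/15)sin x + (63/50)cos 2x - (108/25)sin 2x
D (D E_alpha E_pi) f = (8/15)cos x + (19/15)sin x - (216/25)cos 2x - (63/25)sin 2x

the result is g(x) = (8/15)cos x + (19/15)sin x - (216/25)cos 2x - (63/25)sin 2x


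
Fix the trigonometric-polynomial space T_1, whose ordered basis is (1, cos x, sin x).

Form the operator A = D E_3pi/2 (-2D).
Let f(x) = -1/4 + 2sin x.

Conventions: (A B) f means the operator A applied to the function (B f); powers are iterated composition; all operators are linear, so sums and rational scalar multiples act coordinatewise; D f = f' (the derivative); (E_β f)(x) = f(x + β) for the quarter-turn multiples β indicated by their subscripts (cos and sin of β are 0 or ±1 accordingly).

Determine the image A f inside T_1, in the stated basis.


D f = 2cos x
(-2D) f = -4cos x
E_3pi/2 (-2D) f = -4sin x
D E_3pi/2 (-2D) f = -4cos x

the result is g(x) = -4cos x


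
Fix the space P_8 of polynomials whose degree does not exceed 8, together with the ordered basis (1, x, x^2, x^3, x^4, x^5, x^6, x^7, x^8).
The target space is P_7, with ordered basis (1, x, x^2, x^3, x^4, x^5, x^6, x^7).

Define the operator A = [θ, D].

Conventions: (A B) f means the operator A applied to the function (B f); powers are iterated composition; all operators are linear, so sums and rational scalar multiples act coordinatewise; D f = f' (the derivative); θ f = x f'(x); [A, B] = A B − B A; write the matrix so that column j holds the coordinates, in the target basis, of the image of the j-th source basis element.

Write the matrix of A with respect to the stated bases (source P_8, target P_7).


image of 1: 0
image of x: -1
image of x^2: -2x
image of x^3: -3x^2
image of x^4: -4x^3
image of x^5: -5x^4
image of x^6: -6x^5
image of x^7: -7x^6
image of x^8: -8x^7
each image's coordinates form column j of the matrix

the matrix is [[0, -1, 0, 0, 0, 0, 0, 0, 0]; [0, 0, -2, 0, 0, 0, 0, 0, 0]; [0, 0, 0, -3, 0, 0, 0, 0, 0]; [0, 0, 0, 0, -4, 0, 0, 0, 0]; [0, 0, 0, 0, 0, -5, 0, 0, 0]; [0, 0, 0, 0, 0, 0, -6, 0, 0]; [0, 0, 0, 0, 0, 0, 0, -7, 0]; [0, 0, 0, 0, 0, 0, 0, 0, -8]] (rows listed top to bottom)


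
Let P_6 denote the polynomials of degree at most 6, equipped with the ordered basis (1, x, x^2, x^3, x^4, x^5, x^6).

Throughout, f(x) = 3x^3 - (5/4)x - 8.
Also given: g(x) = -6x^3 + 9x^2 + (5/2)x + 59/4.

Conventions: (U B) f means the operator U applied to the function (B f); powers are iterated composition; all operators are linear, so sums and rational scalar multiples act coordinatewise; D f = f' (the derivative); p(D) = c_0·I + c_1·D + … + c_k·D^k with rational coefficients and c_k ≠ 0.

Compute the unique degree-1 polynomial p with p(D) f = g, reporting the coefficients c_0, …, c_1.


D^0 f = 3x^3 - (5/4)x - 8
D^1 f = 9x^2 - 5/4
matching coefficients of g against c_0 f + c_1 Df + … from the top degree down determines the c_i
solution: c_0 = -2, c_1 = 1

c_0 = -2, c_1 = 1


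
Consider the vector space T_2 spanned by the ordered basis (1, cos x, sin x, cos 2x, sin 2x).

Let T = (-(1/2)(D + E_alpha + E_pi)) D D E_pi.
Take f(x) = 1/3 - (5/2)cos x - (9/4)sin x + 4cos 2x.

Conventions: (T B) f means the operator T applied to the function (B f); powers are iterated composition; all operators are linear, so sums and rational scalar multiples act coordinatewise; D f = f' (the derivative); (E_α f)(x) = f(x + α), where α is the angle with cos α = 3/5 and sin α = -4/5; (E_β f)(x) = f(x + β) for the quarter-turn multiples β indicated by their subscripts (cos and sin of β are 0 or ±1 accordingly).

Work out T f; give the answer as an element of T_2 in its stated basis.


the image equals g(x) = -(11/40)cos x - (7/10)sin x + (144/25)cos 2x - (208/25)sin 2x

E_pi f = 1/3 + (5/2)cos x + (9/4)sin x + 4cos 2x
D E_pi f = (9/4)cos x - (5/2)sin x - 8sin 2x
D D E_pi f = -(5/2)cos x - (9/4)sin x - 16cos 2x
D (D D E_pi) f = -(9/4)cos x + (5/2)sin x + 32sin 2x
E_alpha (D D E_pi) f = (3/10)cos x - (67/20)sin x + (112/25)cos 2x - (384/25)sin 2x
E_pi (D D E_pi) f = (5/2)cos x + (9/4)sin x - 16cos 2x
(D + E_alpha + E_pi) (D D E_pi) f = (11/20)cos x + (7/5)sin x - (288/25)cos 2x + (416/25)sin 2x
(-(1/2)(D + E_alpha + E_pi)) (D D E_pi) f = -(11/40)cos x - (7/10)sin x + (144/25)cos 2x - (208/25)sin 2x


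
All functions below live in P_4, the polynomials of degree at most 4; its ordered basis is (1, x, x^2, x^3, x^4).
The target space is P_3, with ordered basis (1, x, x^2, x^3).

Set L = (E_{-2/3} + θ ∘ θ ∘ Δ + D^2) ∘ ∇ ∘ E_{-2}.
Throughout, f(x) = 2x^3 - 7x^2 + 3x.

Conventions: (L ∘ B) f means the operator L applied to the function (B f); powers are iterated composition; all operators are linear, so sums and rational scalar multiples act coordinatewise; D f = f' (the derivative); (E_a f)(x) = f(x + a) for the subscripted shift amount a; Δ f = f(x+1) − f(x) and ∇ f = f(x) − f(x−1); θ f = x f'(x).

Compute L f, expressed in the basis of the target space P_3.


the image equals g(x) = 6x^2 - 40x + 120

E_{-2} f = 2x^3 - 19x^2 + 55x - 50
∇ E_{-2} f = 6x^2 - 44x + 76
E_{-2/3} (∇ ∘ E_{-2}) f = 6x^2 - 52x + 108
Δ (∇ ∘ E_{-2}) f = 12x - 38
θ Δ (∇ ∘ E_{-2}) f = 12x
θ θ Δ (∇ ∘ E_{-2}) f = 12x
D (∇ ∘ E_{-2}) f = 12x - 44
D D (∇ ∘ E_{-2}) f = 12
(E_{-2/3} + θ ∘ θ ∘ Δ + D^2) (∇ ∘ E_{-2}) f = 6x^2 - 40x + 120


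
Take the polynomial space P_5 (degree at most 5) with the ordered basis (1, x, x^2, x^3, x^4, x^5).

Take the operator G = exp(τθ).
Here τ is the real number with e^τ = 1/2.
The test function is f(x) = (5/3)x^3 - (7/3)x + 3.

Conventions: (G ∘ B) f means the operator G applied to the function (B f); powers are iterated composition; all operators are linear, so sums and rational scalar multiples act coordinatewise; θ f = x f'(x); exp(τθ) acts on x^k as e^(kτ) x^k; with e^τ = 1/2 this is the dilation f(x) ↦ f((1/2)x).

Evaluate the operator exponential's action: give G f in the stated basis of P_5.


exp(τθ) x^k = e^(kτ) x^k; with e^τ = 1/2 this sends x^k to (1/2)^k x^k
x ↦ 1/2 x
x^3 ↦ 1/8 x^3
applying this coordinatewise to f: exp(τθ) f = (5/24)x^3 - (7/6)x + 3

the image equals g(x) = (5/24)x^3 - (7/6)x + 3


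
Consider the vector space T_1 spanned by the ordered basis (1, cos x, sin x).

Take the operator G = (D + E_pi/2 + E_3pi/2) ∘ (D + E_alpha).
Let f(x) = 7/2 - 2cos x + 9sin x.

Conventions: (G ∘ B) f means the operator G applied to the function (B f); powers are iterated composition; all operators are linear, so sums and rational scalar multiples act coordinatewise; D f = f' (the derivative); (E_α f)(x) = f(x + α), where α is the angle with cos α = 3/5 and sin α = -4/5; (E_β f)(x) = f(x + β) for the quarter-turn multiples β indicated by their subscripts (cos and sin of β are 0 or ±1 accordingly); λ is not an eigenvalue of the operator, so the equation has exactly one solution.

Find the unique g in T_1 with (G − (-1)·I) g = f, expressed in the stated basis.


write g with unknown coordinates in the stated basis and equate coefficients in (G − (-1)·I) g = f
solving from the highest basis element down gives g = 7/6 - 7cos x + 6sin x
check: G g = 7/3 + 5cos x + 3sin x
so G g − (-1)·g = 7/2 - 2cos x + 9sin x = f ✓

g(x) = 7/6 - 7cos x + 6sin x


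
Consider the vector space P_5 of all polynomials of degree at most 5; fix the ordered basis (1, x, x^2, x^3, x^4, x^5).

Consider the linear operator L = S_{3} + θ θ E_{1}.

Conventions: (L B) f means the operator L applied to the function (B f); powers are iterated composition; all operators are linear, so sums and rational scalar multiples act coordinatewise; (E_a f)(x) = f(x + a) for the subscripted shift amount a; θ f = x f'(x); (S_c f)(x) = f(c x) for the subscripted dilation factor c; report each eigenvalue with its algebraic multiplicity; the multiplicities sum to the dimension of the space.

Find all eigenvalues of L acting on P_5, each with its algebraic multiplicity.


λ = 1 (multiplicity 1), λ = 4 (multiplicity 1), λ = 13 (multiplicity 1), λ = 36 (multiplicity 1), λ = 97 (multiplicity 1), λ = 268 (multiplicity 1)

image of 1: 1
image of x: 4x
image of x^2: 13x^2 + 2x
image of x^3: 36x^3 + 12x^2 + 3x
image of x^4: 97x^4 + 36x^3 + 24x^2 + 4x
image of x^5: 268x^5 + 80x^4 + 90x^3 + 40x^2 + 5x
the matrix is upper triangular; its diagonal is (1, 4, 13, 36, 97, 268)
for a triangular matrix the eigenvalues are the diagonal entries, with algebraic multiplicity their repetition count


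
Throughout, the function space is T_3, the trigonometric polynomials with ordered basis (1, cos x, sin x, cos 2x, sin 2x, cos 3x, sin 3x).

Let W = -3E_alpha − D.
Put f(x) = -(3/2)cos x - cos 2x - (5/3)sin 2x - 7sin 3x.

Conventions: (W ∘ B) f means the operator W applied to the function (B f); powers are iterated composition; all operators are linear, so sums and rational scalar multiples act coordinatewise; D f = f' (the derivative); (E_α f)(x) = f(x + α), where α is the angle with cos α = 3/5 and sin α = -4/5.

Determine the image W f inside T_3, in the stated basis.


the image equals g(x) = (27/10)cos x + (21/10)sin x - (173/75)cos 2x - (13/25)sin 2x + (1701/125)cos 3x - (2457/125)sin 3x

E_alpha f = -(9/10)cos x - (6/5)sin x + (47/25)cos 2x - (37/75)sin 2x + (308/125)cos 3x + (819/125)sin 3x
(-3E_alpha) f = (27/10)cos x + (18/5)sin x - (141/25)cos 2x + (37/25)sin 2x - (924/125)cos 3x - (2457/125)sin 3x
D f = (3/2)sin x - (10/3)cos 2x + 2sin 2x - 21cos 3x
(-D) f = -(3/2)sin x + (10/3)cos 2x - 2sin 2x + 21cos 3x
(-3E_alpha − D) f = (27/10)cos x + (21/10)sin x - (173/75)cos 2x - (13/25)sin 2x + (1701/125)cos 3x - (2457/125)sin 3x


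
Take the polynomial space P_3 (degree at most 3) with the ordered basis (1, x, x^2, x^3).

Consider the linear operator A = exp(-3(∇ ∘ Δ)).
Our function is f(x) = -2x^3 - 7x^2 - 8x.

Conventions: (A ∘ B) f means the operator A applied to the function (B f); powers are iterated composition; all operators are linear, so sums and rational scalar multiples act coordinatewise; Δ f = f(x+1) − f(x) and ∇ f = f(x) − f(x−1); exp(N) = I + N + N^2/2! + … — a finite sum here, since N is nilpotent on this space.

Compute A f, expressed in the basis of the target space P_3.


the image equals g(x) = -2x^3 - 7x^2 + 28x + 42

order-1 term: 36x + 42
the series for exp(-3(∇ ∘ Δ)) f terminates at order 1
exp(-3(∇ ∘ Δ)) f = -2x^3 - 7x^2 + 28x + 42


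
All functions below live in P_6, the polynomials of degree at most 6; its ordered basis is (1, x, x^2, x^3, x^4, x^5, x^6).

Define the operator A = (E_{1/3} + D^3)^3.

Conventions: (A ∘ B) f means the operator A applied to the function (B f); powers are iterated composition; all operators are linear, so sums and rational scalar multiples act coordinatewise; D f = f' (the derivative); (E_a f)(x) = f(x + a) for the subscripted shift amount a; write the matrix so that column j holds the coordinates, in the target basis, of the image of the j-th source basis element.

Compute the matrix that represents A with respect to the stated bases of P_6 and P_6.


image of 1: 1
image of x: x + 1
image of x^2: x^2 + 2x + 1
image of x^3: x^3 + 3x^2 + 3x + 19
image of x^4: x^4 + 4x^3 + 6x^2 + 76x + 49
image of x^5: x^5 + 5x^4 + 10x^3 + 190x^2 + 245x + 81
image of x^6: x^6 + 6x^5 + 15x^4 + 380x^3 + 735x^2 + 486x + 6803/3
each image's coordinates form column j of the matrix

the matrix is [[1, 1, 1, 19, 49, 81, 6803/3]; [0, 1, 2, 3, 76, 245, 486]; [0, 0, 1, 3, 6, 190, 735]; [0, 0, 0, 1, 4, 10, 380]; [0, 0, 0, 0, 1, 5, 15]; [0, 0, 0, 0, 0, 1, 6]; [0, 0, 0, 0, 0, 0, 1]] (rows listed top to bottom)


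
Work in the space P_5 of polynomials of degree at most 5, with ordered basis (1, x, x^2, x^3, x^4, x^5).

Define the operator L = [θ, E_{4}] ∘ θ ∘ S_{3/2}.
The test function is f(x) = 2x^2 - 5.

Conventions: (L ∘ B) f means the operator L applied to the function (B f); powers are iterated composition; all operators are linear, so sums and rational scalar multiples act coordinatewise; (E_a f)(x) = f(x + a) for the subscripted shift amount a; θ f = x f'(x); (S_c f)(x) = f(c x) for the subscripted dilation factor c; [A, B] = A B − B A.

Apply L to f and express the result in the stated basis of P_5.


S_{3/2} f = (9/2)x^2 - 5
θ S_{3/2} f = 9x^2
E_{4} (θ ∘ S_{3/2}) f = 9x^2 + 72x + 144
θ E_{4} (θ ∘ S_{3/2}) f = 18x^2 + 72x
θ (θ ∘ S_{3/2}) f = 18x^2
E_{4} θ (θ ∘ S_{3/2}) f = 18x^2 + 144x + 288
[θ, E_{4}] (θ ∘ S_{3/2}) f = -72x - 288

g(x) = -72x - 288


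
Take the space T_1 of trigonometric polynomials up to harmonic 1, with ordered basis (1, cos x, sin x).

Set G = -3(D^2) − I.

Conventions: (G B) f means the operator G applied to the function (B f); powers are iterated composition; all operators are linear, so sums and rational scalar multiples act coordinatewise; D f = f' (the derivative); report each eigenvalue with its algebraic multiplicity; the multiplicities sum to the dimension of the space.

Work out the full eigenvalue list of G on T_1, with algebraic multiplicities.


image of 1: -1
image of cos x: 2cos x
image of sin x: 2sin x
the matrix is diagonal; its diagonal is (-1, 2, 2)
for a triangular matrix the eigenvalues are the diagonal entries, with algebraic multiplicity their repetition count

λ = -1 (multiplicity 1), λ = 2 (multiplicity 2)


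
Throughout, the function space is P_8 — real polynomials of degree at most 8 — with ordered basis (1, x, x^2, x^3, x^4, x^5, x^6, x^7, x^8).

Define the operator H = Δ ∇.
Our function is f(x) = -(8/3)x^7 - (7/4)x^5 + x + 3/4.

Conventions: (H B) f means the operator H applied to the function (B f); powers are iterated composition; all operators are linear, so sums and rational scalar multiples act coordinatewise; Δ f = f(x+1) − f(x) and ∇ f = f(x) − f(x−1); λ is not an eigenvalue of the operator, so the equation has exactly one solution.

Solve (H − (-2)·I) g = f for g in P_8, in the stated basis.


write g with unknown coordinates in the stated basis and equate coefficients in (H − (-2)·I) g = f
solving from the highest basis element down gives g = -(4/3)x^7 + (217/8)x^5 - (2695/12)x^3 + (13151/24)x + 3/8
check: H g = -56x^5 + (2695/6)x^3 - (13139/12)x
so H g − (-2)·g = -(8/3)x^7 - (7/4)x^5 + x + 3/4 = f ✓

the image equals g(x) = -(4/3)x^7 + (217/8)x^5 - (2695/12)x^3 + (13151/24)x + 3/8


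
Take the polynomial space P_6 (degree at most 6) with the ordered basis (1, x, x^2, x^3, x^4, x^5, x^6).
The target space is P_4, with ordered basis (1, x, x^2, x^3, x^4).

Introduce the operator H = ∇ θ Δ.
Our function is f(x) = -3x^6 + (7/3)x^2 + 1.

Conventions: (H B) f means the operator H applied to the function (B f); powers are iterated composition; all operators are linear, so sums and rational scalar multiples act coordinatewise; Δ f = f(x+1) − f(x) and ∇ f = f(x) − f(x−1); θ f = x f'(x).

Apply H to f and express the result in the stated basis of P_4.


Δ f = -18x^5 - 45x^4 - 60x^3 - 45x^2 - (40/3)x - 2/3
θ Δ f = -90x^5 - 180x^4 - 180x^3 - 90x^2 - (40/3)x
∇ θ Δ f = -450x^4 + 180x^3 - 360x^2 + 90x - 40/3

the result is g(x) = -450x^4 + 180x^3 - 360x^2 + 90x - 40/3
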